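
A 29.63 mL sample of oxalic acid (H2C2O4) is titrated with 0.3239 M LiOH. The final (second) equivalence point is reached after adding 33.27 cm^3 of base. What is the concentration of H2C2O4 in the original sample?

n(LiOH) = 0.3239 x 0.03327 = 0.01078 mol.
At the final (second) equivalence point, 2 mol OH^- react per mol H2C2O4, so n(H2C2O4) = 0.01078 / 2 = 0.005388 mol.
[H2C2O4] = 0.005388 / 0.02963 L = 0.182 M.

0.182 M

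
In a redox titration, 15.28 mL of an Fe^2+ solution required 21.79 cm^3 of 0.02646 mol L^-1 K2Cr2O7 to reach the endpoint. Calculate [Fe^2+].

0.226 M

n(K2Cr2O7) = 0.02646 x 0.02179 = 0.0005766 mol.
From the balanced equation, 1 mol K2Cr2O7 reacts with 6 mol Fe^2+, so n(Fe^2+) = 0.0005766 x 6/1 = 0.003459 mol.
[Fe^2+] = 0.003459 / 0.01528 L = 0.226 M.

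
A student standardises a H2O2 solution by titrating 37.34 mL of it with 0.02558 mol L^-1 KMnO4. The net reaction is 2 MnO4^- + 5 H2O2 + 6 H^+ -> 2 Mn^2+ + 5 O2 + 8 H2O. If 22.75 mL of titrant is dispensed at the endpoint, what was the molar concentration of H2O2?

0.0390 M

n(KMnO4) = 0.02558 x 0.02275 = 0.0005819 mol.
From the balanced equation, 2 mol KMnO4 reacts with 5 mol H2O2, so n(H2O2) = 0.0005819 x 5/2 = 0.001455 mol.
[H2O2] = 0.001455 / 0.03734 L = 0.0390 M.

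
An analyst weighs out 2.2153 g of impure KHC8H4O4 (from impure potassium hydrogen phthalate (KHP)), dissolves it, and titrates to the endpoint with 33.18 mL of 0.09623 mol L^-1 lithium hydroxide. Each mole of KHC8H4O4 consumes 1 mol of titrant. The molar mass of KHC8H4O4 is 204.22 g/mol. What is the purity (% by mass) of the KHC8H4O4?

29.4%

n(LiOH) = 0.09623 x 0.03318 = 0.003193 mol.
n(KHC8H4O4) = 0.003193 / 1 = 0.003193 mol.
mass of KHC8H4O4 = 0.003193 x 204.22 = 0.6521 g.
% purity = 0.6521 / 2.2153 x 100 = 29.4%.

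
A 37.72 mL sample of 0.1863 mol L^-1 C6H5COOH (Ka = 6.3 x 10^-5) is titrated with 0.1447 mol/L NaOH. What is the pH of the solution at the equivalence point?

8.56

n(C6H5COOH) = 0.1863 x 0.03772 = 0.007027 mol; V(NaOH) at equivalence = 0.007027/0.1447 = 0.04856 L.
At equivalence all the acid is converted to C6H5COO-; total volume = 0.03772 + 0.04856 = 0.08628 L, so [C6H5COO-] = 0.007027/0.08628 = 0.08144 M.
Kb = Kw/Ka = 1.0e-14 / 6.3 x 10^-5 = 1.59e-10.
[OH^-] = sqrt(Kb x [C6H5COO-]) = sqrt(1.59e-10 x 0.08144) = 3.60e-6 M.
pOH = 5.44, so pH = 14.00 - 5.44 = 8.56.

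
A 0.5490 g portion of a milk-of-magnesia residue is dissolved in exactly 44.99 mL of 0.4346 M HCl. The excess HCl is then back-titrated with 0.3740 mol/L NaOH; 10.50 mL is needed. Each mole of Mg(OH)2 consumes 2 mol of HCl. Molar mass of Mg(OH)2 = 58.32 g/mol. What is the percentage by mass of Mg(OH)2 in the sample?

Total n(HCl) added = 0.4346 x 0.04499 = 0.01955 mol.
n(NaOH) used = 0.3740 x 0.01050 = 0.003927 mol, which equals the excess n(HCl).
So n(HCl) consumed by the sample = 0.01955 - 0.003927 = 0.01563 mol.
n(Mg(OH)2) = 0.01563 / 2 = 0.007813 mol.
mass Mg(OH)2 = 0.007813 x 58.32 = 0.4556 g, so %Mg(OH)2 = 0.4556/0.5490 x 100 = 83.0%.

83.0%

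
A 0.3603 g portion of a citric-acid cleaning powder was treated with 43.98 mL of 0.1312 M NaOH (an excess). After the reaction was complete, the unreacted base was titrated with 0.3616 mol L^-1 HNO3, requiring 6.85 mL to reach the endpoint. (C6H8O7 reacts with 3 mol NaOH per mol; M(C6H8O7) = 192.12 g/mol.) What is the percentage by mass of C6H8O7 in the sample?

Total n(NaOH) added = 0.1312 x 0.04398 = 0.005770 mol.
n(HNO3) used = 0.3616 x 0.006850 = 0.002477 mol, which equals the excess n(NaOH).
So n(NaOH) consumed by the sample = 0.005770 - 0.002477 = 0.003293 mol.
n(C6H8O7) = 0.003293 / 3 = 0.001098 mol.
mass C6H8O7 = 0.001098 x 192.12 = 0.2109 g, so %C6H8O7 = 0.2109/0.3603 x 100 = 58.5%.

58.5%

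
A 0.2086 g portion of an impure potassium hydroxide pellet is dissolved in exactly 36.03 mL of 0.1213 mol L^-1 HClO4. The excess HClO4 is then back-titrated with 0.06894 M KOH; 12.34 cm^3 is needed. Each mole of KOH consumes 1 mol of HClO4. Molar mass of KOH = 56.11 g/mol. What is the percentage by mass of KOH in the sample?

Total n(HClO4) added = 0.1213 x 0.03603 = 0.004370 mol.
n(KOH) used = 0.06894 x 0.01234 = 0.0008507 mol, which equals the excess n(HClO4).
So n(HClO4) consumed by the sample = 0.004370 - 0.0008507 = 0.003520 mol.
n(KOH) = 0.003520 / 1 = 0.003520 mol.
mass KOH = 0.003520 x 56.11 = 0.1975 g, so %KOH = 0.1975/0.2086 x 100 = 94.7%.

94.7%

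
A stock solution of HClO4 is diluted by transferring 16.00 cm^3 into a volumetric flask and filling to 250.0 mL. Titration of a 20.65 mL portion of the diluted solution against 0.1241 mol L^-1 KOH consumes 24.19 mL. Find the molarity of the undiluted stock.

n(KOH) = 0.1241 x 0.02419 = 0.003002 mol.
n(HClO4) in the aliquot = 0.003002 mol.
[diluted HClO4] = 0.003002 / 0.02065 = 0.1454 M.
Dilution factor = 250.0/16.00 = 15.62, so [stock] = 0.1454 x 15.62 = 2.27 M.

2.27 M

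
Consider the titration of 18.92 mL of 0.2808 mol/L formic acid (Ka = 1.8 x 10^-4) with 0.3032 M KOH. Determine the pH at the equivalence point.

8.45

n(HCOOH) = 0.2808 x 0.01892 = 0.005313 mol; V(KOH) at equivalence = 0.005313/0.3032 = 0.01752 L.
At equivalence all the acid is converted to HCOO-; total volume = 0.01892 + 0.01752 = 0.03644 L, so [HCOO-] = 0.005313/0.03644 = 0.1458 M.
Kb = Kw/Ka = 1.0e-14 / 1.8 x 10^-4 = 5.56e-11.
[OH^-] = sqrt(Kb x [HCOO-]) = sqrt(5.56e-11 x 0.1458) = 2.85e-6 M.
pOH = 5.55, so pH = 14.00 - 5.55 = 8.45.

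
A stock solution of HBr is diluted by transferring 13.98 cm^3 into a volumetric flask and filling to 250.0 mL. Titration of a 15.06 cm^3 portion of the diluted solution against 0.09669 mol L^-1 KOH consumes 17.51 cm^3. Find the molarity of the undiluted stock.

2.01 M

n(KOH) = 0.09669 x 0.01751 = 0.001693 mol.
n(HBr) in the aliquot = 0.001693 mol.
[diluted HBr] = 0.001693 / 0.01506 = 0.1124 M.
Dilution factor = 250.0/13.98 = 17.88, so [stock] = 0.1124 x 17.88 = 2.01 M.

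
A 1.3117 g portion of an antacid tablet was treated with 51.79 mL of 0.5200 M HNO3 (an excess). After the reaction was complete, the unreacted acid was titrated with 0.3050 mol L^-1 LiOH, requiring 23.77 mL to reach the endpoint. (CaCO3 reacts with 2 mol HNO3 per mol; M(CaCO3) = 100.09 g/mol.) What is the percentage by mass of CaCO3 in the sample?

Total n(HNO3) added = 0.5200 x 0.05179 = 0.02693 mol.
n(LiOH) used = 0.3050 x 0.02377 = 0.007250 mol, which equals the excess n(HNO3).
So n(HNO3) consumed by the sample = 0.02693 - 0.007250 = 0.01968 mol.
n(CaCO3) = 0.01968 / 2 = 0.009840 mol.
mass CaCO3 = 0.009840 x 100.09 = 0.9849 g, so %CaCO3 = 0.9849/1.3117 x 100 = 75.1%.

75.1%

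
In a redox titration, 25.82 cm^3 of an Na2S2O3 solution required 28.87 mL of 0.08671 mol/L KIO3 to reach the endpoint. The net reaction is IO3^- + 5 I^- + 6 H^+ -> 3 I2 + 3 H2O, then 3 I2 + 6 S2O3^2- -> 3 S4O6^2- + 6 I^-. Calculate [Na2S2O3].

n(KIO3) = 0.08671 x 0.02887 = 0.002503 mol.
From the balanced equation, 1 mol KIO3 reacts with 6 mol Na2S2O3, so n(Na2S2O3) = 0.002503 x 6/1 = 0.01502 mol.
[Na2S2O3] = 0.01502 / 0.02582 L = 0.582 M.

0.582 M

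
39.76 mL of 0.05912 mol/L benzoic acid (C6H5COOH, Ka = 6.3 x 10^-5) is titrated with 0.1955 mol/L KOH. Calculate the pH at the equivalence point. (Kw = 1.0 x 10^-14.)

8.43

n(C6H5COOH) = 0.05912 x 0.03976 = 0.002351 mol; V(KOH) at equivalence = 0.002351/0.1955 = 0.01202 L.
At equivalence all the acid is converted to C6H5COO-; total volume = 0.03976 + 0.01202 = 0.05178 L, so [C6H5COO-] = 0.002351/0.05178 = 0.04539 M.
Kb = Kw/Ka = 1.0e-14 / 6.3 x 10^-5 = 1.59e-10.
[OH^-] = sqrt(Kb x [C6H5COO-]) = sqrt(1.59e-10 x 0.04539) = 2.68e-6 M.
pOH = 5.57, so pH = 14.00 - 5.57 = 8.43.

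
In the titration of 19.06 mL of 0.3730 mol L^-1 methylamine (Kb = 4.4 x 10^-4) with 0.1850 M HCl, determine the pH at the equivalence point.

5.78

n(CH3NH2) = 0.3730 x 0.01906 = 0.007109 mol; V(HCl) at equivalence = 0.007109/0.1850 = 0.03843 L.
At equivalence the base is fully converted to CH3NH3+; total volume = 0.05749 L, so [CH3NH3+] = 0.007109/0.05749 = 0.1237 M.
Ka(CH3NH3+) = Kw/Kb = 1.0e-14 / 4.4 x 10^-4 = 2.27e-11.
[H^+] = sqrt(Ka x [CH3NH3+]) = sqrt(2.27e-11 x 0.1237) = 1.68e-6 M.
pH = -log(1.68e-6) = 5.78.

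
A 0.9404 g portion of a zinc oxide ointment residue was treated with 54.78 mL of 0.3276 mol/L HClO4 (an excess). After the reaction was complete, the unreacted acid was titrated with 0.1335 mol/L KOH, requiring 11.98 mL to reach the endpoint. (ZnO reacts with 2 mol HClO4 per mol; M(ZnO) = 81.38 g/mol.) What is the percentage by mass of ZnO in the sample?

70.7%

Total n(HClO4) added = 0.3276 x 0.05478 = 0.01795 mol.
n(KOH) used = 0.1335 x 0.01198 = 0.001599 mol, which equals the excess n(HClO4).
So n(HClO4) consumed by the sample = 0.01795 - 0.001599 = 0.01635 mol.
n(ZnO) = 0.01635 / 2 = 0.008173 mol.
mass ZnO = 0.008173 x 81.38 = 0.6651 g, so %ZnO = 0.6651/0.9404 x 100 = 70.7%.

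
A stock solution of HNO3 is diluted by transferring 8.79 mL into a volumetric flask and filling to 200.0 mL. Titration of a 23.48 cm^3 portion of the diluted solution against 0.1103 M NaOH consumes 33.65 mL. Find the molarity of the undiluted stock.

n(NaOH) = 0.1103 x 0.03365 = 0.003712 mol.
n(HNO3) in the aliquot = 0.003712 mol.
[diluted HNO3] = 0.003712 / 0.02348 = 0.1581 M.
Dilution factor = 200.0/8.790 = 22.75, so [stock] = 0.1581 x 22.75 = 3.60 M.

3.60 M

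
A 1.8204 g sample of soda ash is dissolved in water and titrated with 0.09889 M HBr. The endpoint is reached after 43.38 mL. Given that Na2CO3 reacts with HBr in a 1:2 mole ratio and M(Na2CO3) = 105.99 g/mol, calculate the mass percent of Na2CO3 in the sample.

n(HBr) = 0.09889 x 0.04338 = 0.004290 mol.
n(Na2CO3) = 0.004290 / 2 = 0.002145 mol.
mass of Na2CO3 = 0.002145 x 105.99 = 0.2273 g.
% purity = 0.2273 / 1.8204 x 100 = 12.5%.

12.5%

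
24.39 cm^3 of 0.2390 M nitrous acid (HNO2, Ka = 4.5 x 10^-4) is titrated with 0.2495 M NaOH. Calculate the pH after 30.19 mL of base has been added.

12.49

n(acid) = 0.2390 x 0.02439 = 0.005829 mol; n(NaOH) added = 0.2495 x 0.03019 = 0.007532 mol.
Base is in excess by 0.007532 - 0.005829 = 0.001703 mol in a total volume of 0.05458 L.
[OH^-] = 0.001703/0.05458 = 0.03121 M, so pOH = 1.51 and pH = 14.00 - 1.51 = 12.49.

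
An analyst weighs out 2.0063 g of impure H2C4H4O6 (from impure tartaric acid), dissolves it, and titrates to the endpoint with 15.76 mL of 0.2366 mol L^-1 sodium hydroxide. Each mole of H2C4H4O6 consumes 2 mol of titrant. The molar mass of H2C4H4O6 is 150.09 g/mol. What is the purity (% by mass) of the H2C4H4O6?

13.9%

n(NaOH) = 0.2366 x 0.01576 = 0.003729 mol.
n(H2C4H4O6) = 0.003729 / 2 = 0.001864 mol.
mass of H2C4H4O6 = 0.001864 x 150.09 = 0.2798 g.
% purity = 0.2798 / 2.0063 x 100 = 13.9%.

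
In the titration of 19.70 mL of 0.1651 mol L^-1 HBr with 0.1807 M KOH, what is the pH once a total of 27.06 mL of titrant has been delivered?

n(acid) = 0.1651 x 0.01970 = 0.003252 mol; n(KOH) added = 0.1807 x 0.02706 = 0.004890 mol.
Base is in excess by 0.004890 - 0.003252 = 0.001637 mol in a total volume of 0.04676 L.
[OH^-] = 0.001637/0.04676 = 0.03501 M, so pOH = 1.46 and pH = 14.00 - 1.46 = 12.54.

12.54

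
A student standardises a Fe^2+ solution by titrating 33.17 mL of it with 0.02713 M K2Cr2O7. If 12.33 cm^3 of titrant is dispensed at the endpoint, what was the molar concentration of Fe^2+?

n(K2Cr2O7) = 0.02713 x 0.01233 = 0.0003345 mol.
From the balanced equation, 1 mol K2Cr2O7 reacts with 6 mol Fe^2+, so n(Fe^2+) = 0.0003345 x 6/1 = 0.002007 mol.
[Fe^2+] = 0.002007 / 0.03317 L = 0.0605 M.

0.0605 M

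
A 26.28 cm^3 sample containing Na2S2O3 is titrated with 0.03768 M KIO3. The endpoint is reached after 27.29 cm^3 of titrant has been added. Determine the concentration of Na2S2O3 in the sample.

0.235 M

n(KIO3) = 0.03768 x 0.02729 = 0.001028 mol.
From the balanced equation, 1 mol KIO3 reacts with 6 mol Na2S2O3, so n(Na2S2O3) = 0.001028 x 6/1 = 0.006170 mol.
[Na2S2O3] = 0.006170 / 0.02628 L = 0.235 M.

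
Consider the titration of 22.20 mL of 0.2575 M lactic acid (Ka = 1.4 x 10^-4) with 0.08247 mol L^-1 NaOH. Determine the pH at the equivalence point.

n(HC3H5O3) = 0.2575 x 0.02220 = 0.005717 mol; V(NaOH) at equivalence = 0.005717/0.08247 = 0.06932 L.
At equivalence all the acid is converted to C3H5O3-; total volume = 0.02220 + 0.06932 = 0.09152 L, so [C3H5O3-] = 0.005717/0.09152 = 0.06246 M.
Kb = Kw/Ka = 1.0e-14 / 1.4 x 10^-4 = 7.14e-11.
[OH^-] = sqrt(Kb x [C3H5O3-]) = sqrt(7.14e-11 x 0.06246) = 2.11e-6 M.
pOH = 5.68, so pH = 14.00 - 5.68 = 8.32.

8.32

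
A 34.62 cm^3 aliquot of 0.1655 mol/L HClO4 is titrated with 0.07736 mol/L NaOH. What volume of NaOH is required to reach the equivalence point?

n(HClO4) = 0.1655 mol/L x 0.03462 L = 0.005730 mol.
At equivalence n(NaOH) = n(HClO4) = 0.005730 mol.
V(NaOH) = 0.005730 / 0.07736 = 0.07406 L = 74.1 mL.

74.1 mL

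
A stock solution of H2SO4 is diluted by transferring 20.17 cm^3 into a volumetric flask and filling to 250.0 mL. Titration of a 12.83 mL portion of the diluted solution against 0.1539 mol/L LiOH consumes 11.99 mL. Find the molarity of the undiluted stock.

n(LiOH) = 0.1539 x 0.01199 = 0.001845 mol.
n(H2SO4) in the aliquot = 0.001845 x 1/2 = 0.0009226 mol.
[diluted H2SO4] = 0.0009226 / 0.01283 = 0.07191 M.
Dilution factor = 250.0/20.17 = 12.39, so [stock] = 0.07191 x 12.39 = 0.891 M.

0.891 M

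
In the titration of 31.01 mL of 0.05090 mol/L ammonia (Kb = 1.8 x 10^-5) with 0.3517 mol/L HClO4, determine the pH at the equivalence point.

5.30

n(NH3) = 0.05090 x 0.03101 = 0.001578 mol; V(HClO4) at equivalence = 0.001578/0.3517 = 0.004488 L.
At equivalence the base is fully converted to NH4+; total volume = 0.03550 L, so [NH4+] = 0.001578/0.03550 = 0.04446 M.
Ka(NH4+) = Kw/Kb = 1.0e-14 / 1.8 x 10^-5 = 5.56e-10.
[H^+] = sqrt(Ka x [NH4+]) = sqrt(5.56e-10 x 0.04446) = 4.97e-6 M.
pH = -log(4.97e-6) = 5.30.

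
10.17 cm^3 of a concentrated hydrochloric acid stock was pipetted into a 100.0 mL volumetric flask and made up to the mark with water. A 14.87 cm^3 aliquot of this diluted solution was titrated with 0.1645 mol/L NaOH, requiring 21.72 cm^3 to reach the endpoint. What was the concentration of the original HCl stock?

2.36 M

n(NaOH) = 0.1645 x 0.02172 = 0.003573 mol.
n(HCl) in the aliquot = 0.003573 mol.
[diluted HCl] = 0.003573 / 0.01487 = 0.2403 M.
Dilution factor = 100.0/10.17 = 9.833, so [stock] = 0.2403 x 9.833 = 2.36 M.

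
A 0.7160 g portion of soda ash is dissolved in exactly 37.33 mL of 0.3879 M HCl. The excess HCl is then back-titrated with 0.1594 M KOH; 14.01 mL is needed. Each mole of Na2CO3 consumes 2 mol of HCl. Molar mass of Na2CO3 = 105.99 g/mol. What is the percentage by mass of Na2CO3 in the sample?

90.6%

Total n(HCl) added = 0.3879 x 0.03733 = 0.01448 mol.
n(KOH) used = 0.1594 x 0.01401 = 0.002233 mol, which equals the excess n(HCl).
So n(HCl) consumed by the sample = 0.01448 - 0.002233 = 0.01225 mol.
n(Na2CO3) = 0.01225 / 2 = 0.006124 mol.
mass Na2CO3 = 0.006124 x 105.99 = 0.6490 g, so %Na2CO3 = 0.6490/0.7160 x 100 = 90.6%.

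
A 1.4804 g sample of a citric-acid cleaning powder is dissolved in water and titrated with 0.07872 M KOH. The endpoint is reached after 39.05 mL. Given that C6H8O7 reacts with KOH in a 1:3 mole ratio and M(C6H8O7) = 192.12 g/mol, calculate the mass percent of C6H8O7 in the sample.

13.3%

n(KOH) = 0.07872 x 0.03905 = 0.003074 mol.
n(C6H8O7) = 0.003074 / 3 = 0.001025 mol.
mass of C6H8O7 = 0.001025 x 192.12 = 0.1969 g.
% purity = 0.1969 / 1.4804 x 100 = 13.3%.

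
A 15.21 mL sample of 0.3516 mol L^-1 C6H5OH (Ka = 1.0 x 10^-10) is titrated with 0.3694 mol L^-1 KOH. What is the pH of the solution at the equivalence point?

n(C6H5OH) = 0.3516 x 0.01521 = 0.005348 mol; V(KOH) at equivalence = 0.005348/0.3694 = 0.01448 L.
At equivalence all the acid is converted to C6H5O-; total volume = 0.01521 + 0.01448 = 0.02969 L, so [C6H5O-] = 0.005348/0.02969 = 0.1801 M.
Kb = Kw/Ka = 1.0e-14 / 1.0 x 10^-10 = 0.000100.
[OH^-] = sqrt(Kb x [C6H5O-]) = sqrt(0.000100 x 0.1801) = 0.00424 M.
pOH = 2.37, so pH = 14.00 - 2.37 = 11.63.

11.63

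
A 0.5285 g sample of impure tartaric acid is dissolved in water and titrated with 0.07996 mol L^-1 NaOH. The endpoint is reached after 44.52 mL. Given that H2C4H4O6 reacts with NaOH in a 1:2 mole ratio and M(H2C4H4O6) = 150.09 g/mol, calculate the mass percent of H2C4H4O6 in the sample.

50.5%

n(NaOH) = 0.07996 x 0.04452 = 0.003560 mol.
n(H2C4H4O6) = 0.003560 / 2 = 0.001780 mol.
mass of H2C4H4O6 = 0.001780 x 150.09 = 0.2671 g.
% purity = 0.2671 / 0.5285 x 100 = 50.5%.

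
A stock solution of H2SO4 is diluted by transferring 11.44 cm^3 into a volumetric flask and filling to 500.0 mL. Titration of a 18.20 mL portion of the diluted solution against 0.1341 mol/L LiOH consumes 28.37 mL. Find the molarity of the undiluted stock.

n(LiOH) = 0.1341 x 0.02837 = 0.003804 mol.
n(H2SO4) in the aliquot = 0.003804 x 1/2 = 0.001902 mol.
[diluted H2SO4] = 0.001902 / 0.01820 = 0.1045 M.
Dilution factor = 500.0/11.44 = 43.71, so [stock] = 0.1045 x 43.71 = 4.57 M.

4.57 M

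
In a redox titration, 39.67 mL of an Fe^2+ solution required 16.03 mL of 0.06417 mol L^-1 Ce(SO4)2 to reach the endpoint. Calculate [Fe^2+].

n(Ce(SO4)2) = 0.06417 x 0.01603 = 0.001029 mol.
From the balanced equation, 1 mol Ce(SO4)2 reacts with 1 mol Fe^2+, so n(Fe^2+) = 0.001029 x 1/1 = 0.001029 mol.
[Fe^2+] = 0.001029 / 0.03967 L = 0.0259 M.

0.0259 M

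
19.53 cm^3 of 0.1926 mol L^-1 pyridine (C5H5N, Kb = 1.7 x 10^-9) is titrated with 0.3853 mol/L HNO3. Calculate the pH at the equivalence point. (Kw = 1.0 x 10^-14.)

n(C5H5N) = 0.1926 x 0.01953 = 0.003761 mol; V(HNO3) at equivalence = 0.003761/0.3853 = 0.009762 L.
At equivalence the base is fully converted to C5H5NH+; total volume = 0.02929 L, so [C5H5NH+] = 0.003761/0.02929 = 0.1284 M.
Ka(C5H5NH+) = Kw/Kb = 1.0e-14 / 1.7 x 10^-9 = 5.88e-6.
[H^+] = sqrt(Ka x [C5H5NH+]) = sqrt(5.88e-6 x 0.1284) = 0.000869 M.
pH = -log(0.000869) = 3.06.

3.06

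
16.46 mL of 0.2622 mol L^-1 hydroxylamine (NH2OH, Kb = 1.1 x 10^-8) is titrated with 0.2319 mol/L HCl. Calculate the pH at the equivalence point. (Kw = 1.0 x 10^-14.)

3.48

n(NH2OH) = 0.2622 x 0.01646 = 0.004316 mol; V(HCl) at equivalence = 0.004316/0.2319 = 0.01861 L.
At equivalence the base is fully converted to NH3OH+; total volume = 0.03507 L, so [NH3OH+] = 0.004316/0.03507 = 0.1231 M.
Ka(NH3OH+) = Kw/Kb = 1.0e-14 / 1.1 x 10^-8 = 9.09e-7.
[H^+] = sqrt(Ka x [NH3OH+]) = sqrt(9.09e-7 x 0.1231) = 0.000334 M.
pH = -log(0.000334) = 3.48.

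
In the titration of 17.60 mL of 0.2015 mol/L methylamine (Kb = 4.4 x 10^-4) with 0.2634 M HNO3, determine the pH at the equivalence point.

5.79

n(CH3NH2) = 0.2015 x 0.01760 = 0.003546 mol; V(HNO3) at equivalence = 0.003546/0.2634 = 0.01346 L.
At equivalence the base is fully converted to CH3NH3+; total volume = 0.03106 L, so [CH3NH3+] = 0.003546/0.03106 = 0.1142 M.
Ka(CH3NH3+) = Kw/Kb = 1.0e-14 / 4.4 x 10^-4 = 2.27e-11.
[H^+] = sqrt(Ka x [CH3NH3+]) = sqrt(2.27e-11 x 0.1142) = 1.61e-6 M.
pH = -log(1.61e-6) = 5.79.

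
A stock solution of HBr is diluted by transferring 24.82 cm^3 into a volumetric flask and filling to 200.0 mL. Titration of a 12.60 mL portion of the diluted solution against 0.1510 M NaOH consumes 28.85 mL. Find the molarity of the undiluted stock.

2.79 M

n(NaOH) = 0.1510 x 0.02885 = 0.004356 mol.
n(HBr) in the aliquot = 0.004356 mol.
[diluted HBr] = 0.004356 / 0.01260 = 0.3457 M.
Dilution factor = 200.0/24.82 = 8.058, so [stock] = 0.3457 x 8.058 = 2.79 M.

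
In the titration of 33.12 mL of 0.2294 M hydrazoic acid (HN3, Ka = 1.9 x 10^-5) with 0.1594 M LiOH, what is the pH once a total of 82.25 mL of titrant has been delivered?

12.68

n(acid) = 0.2294 x 0.03312 = 0.007598 mol; n(LiOH) added = 0.1594 x 0.08225 = 0.01311 mol.
Base is in excess by 0.01311 - 0.007598 = 0.005513 mol in a total volume of 0.1154 L.
[OH^-] = 0.005513/0.1154 = 0.04778 M, so pOH = 1.32 and pH = 14.00 - 1.32 = 12.68.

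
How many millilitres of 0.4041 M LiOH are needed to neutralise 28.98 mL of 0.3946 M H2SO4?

n(H2SO4) = 0.3946 mol/L x 0.02898 L = 0.01144 mol.
The neutralisation is 1 H2SO4 : 2 LiOH, so n(LiOH) = 0.01144 x 2/1 = 0.02287 mol.
V(LiOH) = 0.02287 / 0.4041 = 0.05660 L = 56.6 mL.

56.6 mL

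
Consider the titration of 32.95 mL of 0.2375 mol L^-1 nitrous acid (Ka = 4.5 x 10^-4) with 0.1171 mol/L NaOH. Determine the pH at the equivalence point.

n(HNO2) = 0.2375 x 0.03295 = 0.007826 mol; V(NaOH) at equivalence = 0.007826/0.1171 = 0.06683 L.
At equivalence all the acid is converted to NO2-; total volume = 0.03295 + 0.06683 = 0.09978 L, so [NO2-] = 0.007826/0.09978 = 0.07843 M.
Kb = Kw/Ka = 1.0e-14 / 4.5 x 10^-4 = 2.22e-11.
[OH^-] = sqrt(Kb x [NO2-]) = sqrt(2.22e-11 x 0.07843) = 1.32e-6 M.
pOH = 5.88, so pH = 14.00 - 5.88 = 8.12.

8.12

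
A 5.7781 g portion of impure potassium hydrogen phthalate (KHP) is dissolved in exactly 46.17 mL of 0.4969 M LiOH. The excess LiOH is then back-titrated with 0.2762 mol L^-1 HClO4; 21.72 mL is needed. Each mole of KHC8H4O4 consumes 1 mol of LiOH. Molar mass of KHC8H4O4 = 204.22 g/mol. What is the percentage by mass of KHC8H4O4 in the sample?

59.9%

Total n(LiOH) added = 0.4969 x 0.04617 = 0.02294 mol.
n(HClO4) used = 0.2762 x 0.02172 = 0.005999 mol, which equals the excess n(LiOH).
So n(LiOH) consumed by the sample = 0.02294 - 0.005999 = 0.01694 mol.
n(KHC8H4O4) = 0.01694 / 1 = 0.01694 mol.
mass KHC8H4O4 = 0.01694 x 204.22 = 3.460 g, so %KHC8H4O4 = 3.460/5.7781 x 100 = 59.9%.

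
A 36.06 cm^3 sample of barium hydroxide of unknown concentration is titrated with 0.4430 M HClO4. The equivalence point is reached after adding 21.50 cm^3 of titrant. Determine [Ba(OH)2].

0.132 M

n(HClO4) delivered = 0.4430 x 0.02150 = 0.009524 mol.
The reaction is 1 Ba(OH)2 + 2 HClO4, so n(Ba(OH)2) = 0.009524 x 1/2 = 0.004762 mol.
[Ba(OH)2] = 0.004762 mol / 0.03606 L = 0.132 M.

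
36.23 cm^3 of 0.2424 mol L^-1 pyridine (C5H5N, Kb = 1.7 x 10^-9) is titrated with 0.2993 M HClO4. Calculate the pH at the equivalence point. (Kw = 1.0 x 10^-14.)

3.05

n(C5H5N) = 0.2424 x 0.03623 = 0.008782 mol; V(HClO4) at equivalence = 0.008782/0.2993 = 0.02934 L.
At equivalence the base is fully converted to C5H5NH+; total volume = 0.06557 L, so [C5H5NH+] = 0.008782/0.06557 = 0.1339 M.
Ka(C5H5NH+) = Kw/Kb = 1.0e-14 / 1.7 x 10^-9 = 5.88e-6.
[H^+] = sqrt(Ka x [C5H5NH+]) = sqrt(5.88e-6 x 0.1339) = 0.000888 M.
pH = -log(0.000888) = 3.05.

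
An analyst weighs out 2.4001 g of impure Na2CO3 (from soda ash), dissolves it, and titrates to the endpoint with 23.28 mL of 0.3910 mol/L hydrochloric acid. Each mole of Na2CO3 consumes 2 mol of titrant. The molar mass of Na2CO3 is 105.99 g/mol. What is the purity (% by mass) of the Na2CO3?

20.1%

n(HCl) = 0.3910 x 0.02328 = 0.009102 mol.
n(Na2CO3) = 0.009102 / 2 = 0.004551 mol.
mass of Na2CO3 = 0.004551 x 105.99 = 0.4824 g.
% purity = 0.4824 / 2.4001 x 100 = 20.1%.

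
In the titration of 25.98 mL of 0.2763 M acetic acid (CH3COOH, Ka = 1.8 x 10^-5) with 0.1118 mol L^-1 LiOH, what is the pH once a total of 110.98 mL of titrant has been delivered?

12.58

n(acid) = 0.2763 x 0.02598 = 0.007178 mol; n(LiOH) added = 0.1118 x 0.1110 = 0.01241 mol.
Base is in excess by 0.01241 - 0.007178 = 0.005229 mol in a total volume of 0.1370 L.
[OH^-] = 0.005229/0.1370 = 0.03818 M, so pOH = 1.42 and pH = 14.00 - 1.42 = 12.58.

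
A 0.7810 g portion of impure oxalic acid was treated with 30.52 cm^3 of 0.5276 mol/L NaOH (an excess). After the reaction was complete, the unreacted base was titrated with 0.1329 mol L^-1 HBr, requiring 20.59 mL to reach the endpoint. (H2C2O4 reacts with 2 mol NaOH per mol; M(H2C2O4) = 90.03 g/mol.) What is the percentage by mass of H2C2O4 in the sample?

Total n(NaOH) added = 0.5276 x 0.03052 = 0.01610 mol.
n(HBr) used = 0.1329 x 0.02059 = 0.002736 mol, which equals the excess n(NaOH).
So n(NaOH) consumed by the sample = 0.01610 - 0.002736 = 0.01337 mol.
n(H2C2O4) = 0.01337 / 2 = 0.006683 mol.
mass H2C2O4 = 0.006683 x 90.03 = 0.6017 g, so %H2C2O4 = 0.6017/0.7810 x 100 = 77.0%.

77.0%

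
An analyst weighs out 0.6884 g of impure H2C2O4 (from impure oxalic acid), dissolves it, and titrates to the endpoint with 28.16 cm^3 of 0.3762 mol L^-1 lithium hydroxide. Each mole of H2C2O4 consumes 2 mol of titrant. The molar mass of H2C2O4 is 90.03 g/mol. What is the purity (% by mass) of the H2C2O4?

69.3%

n(LiOH) = 0.3762 x 0.02816 = 0.01059 mol.
n(H2C2O4) = 0.01059 / 2 = 0.005297 mol.
mass of H2C2O4 = 0.005297 x 90.03 = 0.4769 g.
% purity = 0.4769 / 0.6884 x 100 = 69.3%.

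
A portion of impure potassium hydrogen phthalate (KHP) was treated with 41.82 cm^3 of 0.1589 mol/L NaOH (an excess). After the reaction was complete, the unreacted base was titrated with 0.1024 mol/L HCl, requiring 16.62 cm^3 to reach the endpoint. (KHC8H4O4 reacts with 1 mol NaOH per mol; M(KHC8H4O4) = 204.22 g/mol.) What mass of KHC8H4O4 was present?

Total n(NaOH) added = 0.1589 x 0.04182 = 0.006645 mol.
n(HCl) used = 0.1024 x 0.01662 = 0.001702 mol, which equals the excess n(NaOH).
So n(NaOH) consumed by the sample = 0.006645 - 0.001702 = 0.004943 mol.
n(KHC8H4O4) = 0.004943 / 1 = 0.004943 mol.
mass = 0.004943 mol x 204.22 g/mol = 1.01 g.

1.01 g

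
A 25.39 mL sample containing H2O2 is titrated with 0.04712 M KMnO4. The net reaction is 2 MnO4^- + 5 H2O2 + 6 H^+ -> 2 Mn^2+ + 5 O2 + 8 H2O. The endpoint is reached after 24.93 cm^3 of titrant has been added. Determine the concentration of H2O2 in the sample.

0.116 M

n(KMnO4) = 0.04712 x 0.02493 = 0.001175 mol.
From the balanced equation, 2 mol KMnO4 reacts with 5 mol H2O2, so n(H2O2) = 0.001175 x 5/2 = 0.002937 mol.
[H2O2] = 0.002937 / 0.02539 L = 0.116 M.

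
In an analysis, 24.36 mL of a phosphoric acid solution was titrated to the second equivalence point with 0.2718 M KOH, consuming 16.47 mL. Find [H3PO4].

0.0919 M

n(KOH) = 0.2718 x 0.01647 = 0.004477 mol.
At the second equivalence point, 2 mol OH^- react per mol H3PO4, so n(H3PO4) = 0.004477 / 2 = 0.002238 mol.
[H3PO4] = 0.002238 / 0.02436 L = 0.0919 M.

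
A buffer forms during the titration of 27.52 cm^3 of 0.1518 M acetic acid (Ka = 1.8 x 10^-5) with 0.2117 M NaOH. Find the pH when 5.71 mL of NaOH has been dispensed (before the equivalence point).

Initial n(CH3COOH) = 0.1518 x 0.02752 = 0.004178 mol.
n(NaOH) added = 0.2117 x 0.005710 = 0.001209 mol, converting that many moles of CH3COOH to CH3COO-.
Remaining n(CH3COOH) = 0.002969 mol; n(CH3COO-) = 0.001209 mol.
By Henderson-Hasselbalch, pH = pKa + log([A^-]/[HA]) = 4.74 + log(0.001209/0.002969) = 4.74 + (-0.39) = 4.35.

4.35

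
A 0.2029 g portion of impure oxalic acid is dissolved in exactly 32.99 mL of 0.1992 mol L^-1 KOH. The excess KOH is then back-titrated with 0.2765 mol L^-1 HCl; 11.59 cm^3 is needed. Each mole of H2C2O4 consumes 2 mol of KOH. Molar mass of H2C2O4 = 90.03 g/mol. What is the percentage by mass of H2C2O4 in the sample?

74.7%

Total n(KOH) added = 0.1992 x 0.03299 = 0.006572 mol.
n(HCl) used = 0.2765 x 0.01159 = 0.003205 mol, which equals the excess n(KOH).
So n(KOH) consumed by the sample = 0.006572 - 0.003205 = 0.003367 mol.
n(H2C2O4) = 0.003367 / 2 = 0.001683 mol.
mass H2C2O4 = 0.001683 x 90.03 = 0.1516 g, so %H2C2O4 = 0.1516/0.2029 x 100 = 74.7%.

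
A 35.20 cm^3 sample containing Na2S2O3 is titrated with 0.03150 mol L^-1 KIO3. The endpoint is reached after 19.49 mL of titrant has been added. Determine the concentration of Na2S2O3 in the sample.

0.105 M

n(KIO3) = 0.03150 x 0.01949 = 0.0006139 mol.
From the balanced equation, 1 mol KIO3 reacts with 6 mol Na2S2O3, so n(Na2S2O3) = 0.0006139 x 6/1 = 0.003684 mol.
[Na2S2O3] = 0.003684 / 0.03520 L = 0.105 M.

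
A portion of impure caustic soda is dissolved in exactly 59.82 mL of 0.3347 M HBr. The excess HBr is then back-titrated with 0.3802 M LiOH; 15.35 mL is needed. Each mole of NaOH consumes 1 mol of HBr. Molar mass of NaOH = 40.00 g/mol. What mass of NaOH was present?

0.567 g

Total n(HBr) added = 0.3347 x 0.05982 = 0.02002 mol.
n(LiOH) used = 0.3802 x 0.01535 = 0.005836 mol, which equals the excess n(HBr).
So n(HBr) consumed by the sample = 0.02002 - 0.005836 = 0.01419 mol.
n(NaOH) = 0.01419 / 1 = 0.01419 mol.
mass = 0.01419 mol x 40.00 g/mol = 0.567 g.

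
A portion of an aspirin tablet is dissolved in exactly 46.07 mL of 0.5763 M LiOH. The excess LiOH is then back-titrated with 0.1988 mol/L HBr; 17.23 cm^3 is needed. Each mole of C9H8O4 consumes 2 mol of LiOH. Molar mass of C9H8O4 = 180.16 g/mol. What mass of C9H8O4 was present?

Total n(LiOH) added = 0.5763 x 0.04607 = 0.02655 mol.
n(HBr) used = 0.1988 x 0.01723 = 0.003425 mol, which equals the excess n(LiOH).
So n(LiOH) consumed by the sample = 0.02655 - 0.003425 = 0.02312 mol.
n(C9H8O4) = 0.02312 / 2 = 0.01156 mol.
mass = 0.01156 mol x 180.16 g/mol = 2.08 g.

2.08 g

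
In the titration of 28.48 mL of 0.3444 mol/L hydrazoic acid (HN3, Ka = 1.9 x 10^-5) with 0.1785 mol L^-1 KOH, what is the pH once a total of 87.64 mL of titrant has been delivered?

n(acid) = 0.3444 x 0.02848 = 0.009809 mol; n(KOH) added = 0.1785 x 0.08764 = 0.01564 mol.
Base is in excess by 0.01564 - 0.009809 = 0.005835 mol in a total volume of 0.1161 L.
[OH^-] = 0.005835/0.1161 = 0.05025 M, so pOH = 1.30 and pH = 14.00 - 1.30 = 12.70.

12.70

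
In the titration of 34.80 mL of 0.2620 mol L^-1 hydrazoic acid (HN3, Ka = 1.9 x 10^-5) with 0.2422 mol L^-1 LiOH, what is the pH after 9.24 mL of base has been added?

4.23

Initial n(HN3) = 0.2620 x 0.03480 = 0.009118 mol.
n(LiOH) added = 0.2422 x 0.009240 = 0.002238 mol, converting that many moles of HN3 to N3-.
Remaining n(HN3) = 0.006880 mol; n(N3-) = 0.002238 mol.
By Henderson-Hasselbalch, pH = pKa + log([A^-]/[HA]) = 4.72 + log(0.002238/0.006880) = 4.72 + (-0.49) = 4.23.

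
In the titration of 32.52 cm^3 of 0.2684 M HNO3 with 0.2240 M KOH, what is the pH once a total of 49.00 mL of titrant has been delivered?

n(acid) = 0.2684 x 0.03252 = 0.008728 mol; n(KOH) added = 0.2240 x 0.04900 = 0.01098 mol.
Base is in excess by 0.01098 - 0.008728 = 0.002248 mol in a total volume of 0.08152 L.
[OH^-] = 0.002248/0.08152 = 0.02757 M, so pOH = 1.56 and pH = 14.00 - 1.56 = 12.44.

12.44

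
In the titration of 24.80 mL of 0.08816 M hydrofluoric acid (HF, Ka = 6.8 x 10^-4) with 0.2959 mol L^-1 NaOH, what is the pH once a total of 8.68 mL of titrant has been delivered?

n(acid) = 0.08816 x 0.02480 = 0.002186 mol; n(NaOH) added = 0.2959 x 0.008680 = 0.002568 mol.
Base is in excess by 0.002568 - 0.002186 = 0.0003820 mol in a total volume of 0.03348 L.
[OH^-] = 0.0003820/0.03348 = 0.01141 M, so pOH = 1.94 and pH = 14.00 - 1.94 = 12.06.

12.06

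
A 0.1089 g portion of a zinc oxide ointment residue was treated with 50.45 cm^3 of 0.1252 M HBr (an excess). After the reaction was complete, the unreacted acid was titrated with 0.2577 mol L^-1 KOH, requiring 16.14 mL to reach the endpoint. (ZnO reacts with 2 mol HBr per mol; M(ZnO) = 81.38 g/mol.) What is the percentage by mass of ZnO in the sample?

Total n(HBr) added = 0.1252 x 0.05045 = 0.006316 mol.
n(KOH) used = 0.2577 x 0.01614 = 0.004159 mol, which equals the excess n(HBr).
So n(HBr) consumed by the sample = 0.006316 - 0.004159 = 0.002157 mol.
n(ZnO) = 0.002157 / 2 = 0.001079 mol.
mass ZnO = 0.001079 x 81.38 = 0.08777 g, so %ZnO = 0.08777/0.1089 x 100 = 80.6%.

80.6%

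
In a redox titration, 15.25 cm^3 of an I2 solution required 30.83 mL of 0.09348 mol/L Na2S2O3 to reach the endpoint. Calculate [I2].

n(Na2S2O3) = 0.09348 x 0.03083 = 0.002882 mol.
From the balanced equation, 2 mol Na2S2O3 reacts with 1 mol I2, so n(I2) = 0.002882 x 1/2 = 0.001441 mol.
[I2] = 0.001441 / 0.01525 L = 0.0945 M.

0.0945 M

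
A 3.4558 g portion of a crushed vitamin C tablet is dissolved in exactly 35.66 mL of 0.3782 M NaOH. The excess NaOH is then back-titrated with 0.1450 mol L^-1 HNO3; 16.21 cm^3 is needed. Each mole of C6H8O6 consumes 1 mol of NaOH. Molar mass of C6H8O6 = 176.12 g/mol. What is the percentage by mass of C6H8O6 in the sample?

Total n(NaOH) added = 0.3782 x 0.03566 = 0.01349 mol.
n(HNO3) used = 0.1450 x 0.01621 = 0.002350 mol, which equals the excess n(NaOH).
So n(NaOH) consumed by the sample = 0.01349 - 0.002350 = 0.01114 mol.
n(C6H8O6) = 0.01114 / 1 = 0.01114 mol.
mass C6H8O6 = 0.01114 x 176.12 = 1.961 g, so %C6H8O6 = 1.961/3.4558 x 100 = 56.8%.

56.8%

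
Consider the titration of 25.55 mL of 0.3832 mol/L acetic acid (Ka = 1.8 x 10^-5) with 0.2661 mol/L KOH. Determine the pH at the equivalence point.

8.97

n(CH3COOH) = 0.3832 x 0.02555 = 0.009791 mol; V(KOH) at equivalence = 0.009791/0.2661 = 0.03679 L.
At equivalence all the acid is converted to CH3COO-; total volume = 0.02555 + 0.03679 = 0.06234 L, so [CH3COO-] = 0.009791/0.06234 = 0.1570 M.
Kb = Kw/Ka = 1.0e-14 / 1.8 x 10^-5 = 5.56e-10.
[OH^-] = sqrt(Kb x [CH3COO-]) = sqrt(5.56e-10 x 0.1570) = 9.34e-6 M.
pOH = 5.03, so pH = 14.00 - 5.03 = 8.97.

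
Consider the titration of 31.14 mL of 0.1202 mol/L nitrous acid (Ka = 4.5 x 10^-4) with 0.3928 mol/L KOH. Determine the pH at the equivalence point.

8.16

n(HNO2) = 0.1202 x 0.03114 = 0.003743 mol; V(KOH) at equivalence = 0.003743/0.3928 = 0.009529 L.
At equivalence all the acid is converted to NO2-; total volume = 0.03114 + 0.009529 = 0.04067 L, so [NO2-] = 0.003743/0.04067 = 0.09204 M.
Kb = Kw/Ka = 1.0e-14 / 4.5 x 10^-4 = 2.22e-11.
[OH^-] = sqrt(Kb x [NO2-]) = sqrt(2.22e-11 x 0.09204) = 1.43e-6 M.
pOH = 5.84, so pH = 14.00 - 5.84 = 8.16.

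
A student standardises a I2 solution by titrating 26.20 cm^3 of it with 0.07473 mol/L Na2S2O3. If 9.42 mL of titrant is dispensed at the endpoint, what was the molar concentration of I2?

n(Na2S2O3) = 0.07473 x 0.009420 = 0.0007040 mol.
From the balanced equation, 2 mol Na2S2O3 reacts with 1 mol I2, so n(I2) = 0.0007040 x 1/2 = 0.0003520 mol.
[I2] = 0.0003520 / 0.02620 L = 0.0134 M.

0.0134 M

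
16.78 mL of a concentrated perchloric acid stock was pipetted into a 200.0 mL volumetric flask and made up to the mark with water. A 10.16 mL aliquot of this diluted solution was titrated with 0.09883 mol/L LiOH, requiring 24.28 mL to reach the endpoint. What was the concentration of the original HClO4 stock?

n(LiOH) = 0.09883 x 0.02428 = 0.002400 mol.
n(HClO4) in the aliquot = 0.002400 mol.
[diluted HClO4] = 0.002400 / 0.01016 = 0.2362 M.
Dilution factor = 200.0/16.78 = 11.92, so [stock] = 0.2362 x 11.92 = 2.82 M.

2.82 M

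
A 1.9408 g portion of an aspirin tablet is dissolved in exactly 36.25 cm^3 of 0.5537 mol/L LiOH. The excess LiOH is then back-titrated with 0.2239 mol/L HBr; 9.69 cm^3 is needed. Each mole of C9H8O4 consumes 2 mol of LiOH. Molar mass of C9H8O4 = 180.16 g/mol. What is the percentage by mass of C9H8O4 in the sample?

83.1%

Total n(LiOH) added = 0.5537 x 0.03625 = 0.02007 mol.
n(HBr) used = 0.2239 x 0.009690 = 0.002170 mol, which equals the excess n(LiOH).
So n(LiOH) consumed by the sample = 0.02007 - 0.002170 = 0.01790 mol.
n(C9H8O4) = 0.01790 / 2 = 0.008951 mol.
mass C9H8O4 = 0.008951 x 180.16 = 1.613 g, so %C9H8O4 = 1.613/1.9408 x 100 = 83.1%.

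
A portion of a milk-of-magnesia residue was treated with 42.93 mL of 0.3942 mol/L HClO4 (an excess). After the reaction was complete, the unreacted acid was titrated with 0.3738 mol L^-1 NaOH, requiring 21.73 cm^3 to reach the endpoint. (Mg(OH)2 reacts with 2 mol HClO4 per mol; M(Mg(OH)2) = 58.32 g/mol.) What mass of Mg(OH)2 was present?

0.257 g

Total n(HClO4) added = 0.3942 x 0.04293 = 0.01692 mol.
n(NaOH) used = 0.3738 x 0.02173 = 0.008123 mol, which equals the excess n(HClO4).
So n(HClO4) consumed by the sample = 0.01692 - 0.008123 = 0.008800 mol.
n(Mg(OH)2) = 0.008800 / 2 = 0.004400 mol.
mass = 0.004400 mol x 58.32 g/mol = 0.257 g.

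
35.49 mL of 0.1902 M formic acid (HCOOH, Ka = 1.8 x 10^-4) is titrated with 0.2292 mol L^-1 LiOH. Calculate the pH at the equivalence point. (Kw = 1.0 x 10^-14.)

n(HCOOH) = 0.1902 x 0.03549 = 0.006750 mol; V(LiOH) at equivalence = 0.006750/0.2292 = 0.02945 L.
At equivalence all the acid is converted to HCOO-; total volume = 0.03549 + 0.02945 = 0.06494 L, so [HCOO-] = 0.006750/0.06494 = 0.1039 M.
Kb = Kw/Ka = 1.0e-14 / 1.8 x 10^-4 = 5.56e-11.
[OH^-] = sqrt(Kb x [HCOO-]) = sqrt(5.56e-11 x 0.1039) = 2.40e-6 M.
pOH = 5.62, so pH = 14.00 - 5.62 = 8.38.

8.38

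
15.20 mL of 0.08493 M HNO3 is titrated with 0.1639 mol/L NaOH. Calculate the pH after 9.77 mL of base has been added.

12.09

n(acid) = 0.08493 x 0.01520 = 0.001291 mol; n(NaOH) added = 0.1639 x 0.009770 = 0.001601 mol.
Base is in excess by 0.001601 - 0.001291 = 0.0003104 mol in a total volume of 0.02497 L.
[OH^-] = 0.0003104/0.02497 = 0.01243 M, so pOH = 1.91 and pH = 14.00 - 1.91 = 12.09.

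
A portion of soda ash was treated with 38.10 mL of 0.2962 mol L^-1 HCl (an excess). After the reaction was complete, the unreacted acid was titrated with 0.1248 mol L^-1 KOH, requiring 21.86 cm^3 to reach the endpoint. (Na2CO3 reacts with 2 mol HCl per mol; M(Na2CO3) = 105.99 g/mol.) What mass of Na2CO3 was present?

0.453 g

Total n(HCl) added = 0.2962 x 0.03810 = 0.01129 mol.
n(KOH) used = 0.1248 x 0.02186 = 0.002728 mol, which equals the excess n(HCl).
So n(HCl) consumed by the sample = 0.01129 - 0.002728 = 0.008557 mol.
n(Na2CO3) = 0.008557 / 2 = 0.004279 mol.
mass = 0.004279 mol x 105.99 g/mol = 0.453 g.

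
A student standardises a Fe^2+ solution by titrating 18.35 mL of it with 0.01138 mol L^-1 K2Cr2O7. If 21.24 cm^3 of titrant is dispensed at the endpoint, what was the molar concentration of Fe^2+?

n(K2Cr2O7) = 0.01138 x 0.02124 = 0.0002417 mol.
From the balanced equation, 1 mol K2Cr2O7 reacts with 6 mol Fe^2+, so n(Fe^2+) = 0.0002417 x 6/1 = 0.001450 mol.
[Fe^2+] = 0.001450 / 0.01835 L = 0.0790 M.

0.0790 M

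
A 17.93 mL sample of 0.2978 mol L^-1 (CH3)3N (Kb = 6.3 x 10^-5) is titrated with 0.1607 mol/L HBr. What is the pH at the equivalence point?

5.39

n((CH3)3N) = 0.2978 x 0.01793 = 0.005340 mol; V(HBr) at equivalence = 0.005340/0.1607 = 0.03323 L.
At equivalence the base is fully converted to (CH3)3NH+; total volume = 0.05116 L, so [(CH3)3NH+] = 0.005340/0.05116 = 0.1044 M.
Ka((CH3)3NH+) = Kw/Kb = 1.0e-14 / 6.3 x 10^-5 = 1.59e-10.
[H^+] = sqrt(Ka x [(CH3)3NH+]) = sqrt(1.59e-10 x 0.1044) = 4.07e-6 M.
pH = -log(4.07e-6) = 5.39.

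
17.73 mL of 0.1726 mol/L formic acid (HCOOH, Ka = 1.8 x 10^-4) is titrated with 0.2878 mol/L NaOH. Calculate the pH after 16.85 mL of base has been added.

n(acid) = 0.1726 x 0.01773 = 0.003060 mol; n(NaOH) added = 0.2878 x 0.01685 = 0.004849 mol.
Base is in excess by 0.004849 - 0.003060 = 0.001789 mol in a total volume of 0.03458 L.
[OH^-] = 0.001789/0.03458 = 0.05174 M, so pOH = 1.29 and pH = 14.00 - 1.29 = 12.71.

12.71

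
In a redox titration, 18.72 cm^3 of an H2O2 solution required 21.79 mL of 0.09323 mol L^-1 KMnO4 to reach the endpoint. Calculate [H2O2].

n(KMnO4) = 0.09323 x 0.02179 = 0.002031 mol.
From the balanced equation, 2 mol KMnO4 reacts with 5 mol H2O2, so n(H2O2) = 0.002031 x 5/2 = 0.005079 mol.
[H2O2] = 0.005079 / 0.01872 L = 0.271 M.

0.271 M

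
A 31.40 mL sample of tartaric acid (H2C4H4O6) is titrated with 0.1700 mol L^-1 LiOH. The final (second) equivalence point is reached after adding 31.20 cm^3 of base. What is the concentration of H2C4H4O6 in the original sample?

n(LiOH) = 0.1700 x 0.03120 = 0.005304 mol.
At the final (second) equivalence point, 2 mol OH^- react per mol H2C4H4O6, so n(H2C4H4O6) = 0.005304 / 2 = 0.002652 mol.
[H2C4H4O6] = 0.002652 / 0.03140 L = 0.0845 M.

0.0845 M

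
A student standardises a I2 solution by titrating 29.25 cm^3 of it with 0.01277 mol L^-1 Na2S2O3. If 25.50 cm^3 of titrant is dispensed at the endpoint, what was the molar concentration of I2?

n(Na2S2O3) = 0.01277 x 0.02550 = 0.0003256 mol.
From the balanced equation, 2 mol Na2S2O3 reacts with 1 mol I2, so n(I2) = 0.0003256 x 1/2 = 0.0001628 mol.
[I2] = 0.0001628 / 0.02925 L = 0.00557 M.

0.00557 M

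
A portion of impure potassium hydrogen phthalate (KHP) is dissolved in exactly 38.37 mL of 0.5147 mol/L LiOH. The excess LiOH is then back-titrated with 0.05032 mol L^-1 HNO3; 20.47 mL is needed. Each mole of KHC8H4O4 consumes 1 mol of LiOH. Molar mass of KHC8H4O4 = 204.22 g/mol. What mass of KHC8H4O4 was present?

Total n(LiOH) added = 0.5147 x 0.03837 = 0.01975 mol.
n(HNO3) used = 0.05032 x 0.02047 = 0.001030 mol, which equals the excess n(LiOH).
So n(LiOH) consumed by the sample = 0.01975 - 0.001030 = 0.01872 mol.
n(KHC8H4O4) = 0.01872 / 1 = 0.01872 mol.
mass = 0.01872 mol x 204.22 g/mol = 3.82 g.

3.82 g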